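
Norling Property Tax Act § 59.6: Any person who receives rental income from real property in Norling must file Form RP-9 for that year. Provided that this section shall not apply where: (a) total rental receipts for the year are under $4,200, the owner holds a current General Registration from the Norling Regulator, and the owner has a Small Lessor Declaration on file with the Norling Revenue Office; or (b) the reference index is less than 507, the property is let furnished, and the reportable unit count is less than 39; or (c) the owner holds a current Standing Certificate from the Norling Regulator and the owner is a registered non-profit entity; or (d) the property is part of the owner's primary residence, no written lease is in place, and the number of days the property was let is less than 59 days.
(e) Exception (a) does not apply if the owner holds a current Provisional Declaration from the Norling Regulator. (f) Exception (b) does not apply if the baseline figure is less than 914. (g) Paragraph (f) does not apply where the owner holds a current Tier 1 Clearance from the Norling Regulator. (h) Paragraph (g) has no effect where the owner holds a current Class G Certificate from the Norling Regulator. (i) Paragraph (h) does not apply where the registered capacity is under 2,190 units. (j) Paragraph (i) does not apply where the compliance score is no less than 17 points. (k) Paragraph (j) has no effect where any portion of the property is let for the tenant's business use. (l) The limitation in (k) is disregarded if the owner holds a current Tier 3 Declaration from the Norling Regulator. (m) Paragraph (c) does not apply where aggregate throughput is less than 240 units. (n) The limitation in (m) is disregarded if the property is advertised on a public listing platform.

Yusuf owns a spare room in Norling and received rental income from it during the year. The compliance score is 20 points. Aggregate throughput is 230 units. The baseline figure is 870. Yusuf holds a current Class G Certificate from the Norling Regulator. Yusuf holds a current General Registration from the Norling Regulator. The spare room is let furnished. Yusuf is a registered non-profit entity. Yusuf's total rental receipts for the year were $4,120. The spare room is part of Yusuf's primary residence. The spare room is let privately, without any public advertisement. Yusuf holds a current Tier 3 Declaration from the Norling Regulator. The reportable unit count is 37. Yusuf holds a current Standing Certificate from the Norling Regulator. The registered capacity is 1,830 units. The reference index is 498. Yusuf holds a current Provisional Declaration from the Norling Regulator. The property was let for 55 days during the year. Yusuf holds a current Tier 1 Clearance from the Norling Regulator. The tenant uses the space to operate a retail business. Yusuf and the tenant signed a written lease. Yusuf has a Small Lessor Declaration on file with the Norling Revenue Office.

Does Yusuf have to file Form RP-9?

Exception (a) is satisfied on its face — total rental receipts for the year are $4,120, under the $4,200 limit; a current General Registration is held; a Small Lessor Declaration is on file. Turning to paragraph (e): (e) applies — a current Provisional Declaration is held. Exception (a) does not apply.
Exception (b): the reference index is 498, less than the 507 limit; the property is let furnished; the reportable unit count is 37, less than the 39 limit — every condition holds. However, paragraphs (f)–(l) must be considered: (f) operates against (b): the baseline figure is 870, less than the 914 limit. (g) would limit (f) — a current Tier 1 Clearance is held — but (h) sets (g) aside: (h) operates against (g): a current Class G Certificate is held. (i) would limit (h) — the registered capacity is 1,830 units, under the 2,190 units limit — but (j) sets (i) aside: (j) applies — the compliance score is 20 points, meeting the 17 points threshold. (k) operates (the space is let for business use), but is set aside by (l): (l) operates against (k): a current Tier 3 Declaration is held. So (b) is unavailable.
Exception (c)'s conditions are all satisfied: a current Standing Certificate is held; Yusuf is a registered non-profit. But applying paragraphs (m)–(n): (m) operates against (c): aggregate throughput is 230 units, less than the 240 units limit. (n), which would lift (m), is inapplicable — the property is let privately without advertisement. Exception (c) does not apply.
Exception (d) does not apply: a written lease is in place.
None of the exceptions is available; § 59.6 applies in full.

Yes — Yusuf must file Form RP-9.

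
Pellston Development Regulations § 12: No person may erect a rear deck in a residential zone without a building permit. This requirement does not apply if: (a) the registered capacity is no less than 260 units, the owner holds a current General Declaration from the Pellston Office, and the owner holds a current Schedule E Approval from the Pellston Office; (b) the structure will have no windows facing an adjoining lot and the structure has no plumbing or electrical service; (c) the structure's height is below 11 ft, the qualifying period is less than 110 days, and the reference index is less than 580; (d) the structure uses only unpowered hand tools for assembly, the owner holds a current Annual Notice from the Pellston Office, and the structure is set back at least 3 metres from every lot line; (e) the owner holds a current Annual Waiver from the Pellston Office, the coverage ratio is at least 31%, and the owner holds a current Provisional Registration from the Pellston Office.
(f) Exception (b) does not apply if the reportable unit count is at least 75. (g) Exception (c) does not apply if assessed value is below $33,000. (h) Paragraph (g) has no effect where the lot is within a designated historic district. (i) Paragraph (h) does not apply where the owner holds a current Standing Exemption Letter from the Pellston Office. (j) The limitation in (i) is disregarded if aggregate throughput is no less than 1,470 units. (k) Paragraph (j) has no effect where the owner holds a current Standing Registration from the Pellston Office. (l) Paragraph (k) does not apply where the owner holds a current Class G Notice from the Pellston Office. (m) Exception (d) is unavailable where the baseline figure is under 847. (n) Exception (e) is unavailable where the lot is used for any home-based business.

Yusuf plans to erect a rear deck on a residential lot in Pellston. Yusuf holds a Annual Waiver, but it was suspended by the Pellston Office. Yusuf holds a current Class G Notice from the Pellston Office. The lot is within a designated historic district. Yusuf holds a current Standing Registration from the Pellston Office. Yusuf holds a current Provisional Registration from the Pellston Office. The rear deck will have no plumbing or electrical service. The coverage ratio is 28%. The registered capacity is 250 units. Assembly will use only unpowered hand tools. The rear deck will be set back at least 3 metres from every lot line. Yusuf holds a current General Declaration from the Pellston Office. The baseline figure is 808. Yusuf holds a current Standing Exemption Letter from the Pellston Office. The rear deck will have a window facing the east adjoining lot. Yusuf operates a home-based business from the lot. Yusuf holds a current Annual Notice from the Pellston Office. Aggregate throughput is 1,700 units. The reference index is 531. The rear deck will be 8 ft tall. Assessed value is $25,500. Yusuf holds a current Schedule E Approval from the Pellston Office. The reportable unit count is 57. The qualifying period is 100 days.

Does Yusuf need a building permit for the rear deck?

No — exception (c) applies; Yusuf does not need a building permit.

Exception (a) requires that the registered capacity is no less than 260 units; but the registered capacity is 250 units, short of 260 units, so (a) is unavailable.
Exception (b) fails — a window faces an adjoining lot.
Exception (c)'s conditions are all satisfied: the structure's height is 8 ft, below the 11 ft limit; the qualifying period is 100 days, less than the 110 days limit; the reference index is 531, less than the 580 limit. Considering the limiting provisions: (g) is triggered (assessed value is $25,500, below the $33,000 limit), but is itself disapplied by (h): (h) operates — the lot is in a historic district. (i) is engaged (a current Standing Exemption Letter is held), but yields to (j): (j) is triggered — aggregate throughput is 1,700 units, meeting the 1,470 units threshold. (k) would limit (j) — a current Standing Registration is held — but (l) sets (k) aside: (l) operates against (k): a current Class G Notice is held. So (c) applies.
Exception (d) is satisfied on its face — assembly uses only hand tools; a current Annual Notice is held; the setback is at least 3 m on every side. Turning to paragraph (m): (m) operates against (d): the baseline figure is 808, under the 847 limit. Exception (d) does not apply.
Exception (e) requires that the owner holds a current Annual Waiver from the Pellston Office; but there is no Annual Waiver in force, so (e) is unavailable.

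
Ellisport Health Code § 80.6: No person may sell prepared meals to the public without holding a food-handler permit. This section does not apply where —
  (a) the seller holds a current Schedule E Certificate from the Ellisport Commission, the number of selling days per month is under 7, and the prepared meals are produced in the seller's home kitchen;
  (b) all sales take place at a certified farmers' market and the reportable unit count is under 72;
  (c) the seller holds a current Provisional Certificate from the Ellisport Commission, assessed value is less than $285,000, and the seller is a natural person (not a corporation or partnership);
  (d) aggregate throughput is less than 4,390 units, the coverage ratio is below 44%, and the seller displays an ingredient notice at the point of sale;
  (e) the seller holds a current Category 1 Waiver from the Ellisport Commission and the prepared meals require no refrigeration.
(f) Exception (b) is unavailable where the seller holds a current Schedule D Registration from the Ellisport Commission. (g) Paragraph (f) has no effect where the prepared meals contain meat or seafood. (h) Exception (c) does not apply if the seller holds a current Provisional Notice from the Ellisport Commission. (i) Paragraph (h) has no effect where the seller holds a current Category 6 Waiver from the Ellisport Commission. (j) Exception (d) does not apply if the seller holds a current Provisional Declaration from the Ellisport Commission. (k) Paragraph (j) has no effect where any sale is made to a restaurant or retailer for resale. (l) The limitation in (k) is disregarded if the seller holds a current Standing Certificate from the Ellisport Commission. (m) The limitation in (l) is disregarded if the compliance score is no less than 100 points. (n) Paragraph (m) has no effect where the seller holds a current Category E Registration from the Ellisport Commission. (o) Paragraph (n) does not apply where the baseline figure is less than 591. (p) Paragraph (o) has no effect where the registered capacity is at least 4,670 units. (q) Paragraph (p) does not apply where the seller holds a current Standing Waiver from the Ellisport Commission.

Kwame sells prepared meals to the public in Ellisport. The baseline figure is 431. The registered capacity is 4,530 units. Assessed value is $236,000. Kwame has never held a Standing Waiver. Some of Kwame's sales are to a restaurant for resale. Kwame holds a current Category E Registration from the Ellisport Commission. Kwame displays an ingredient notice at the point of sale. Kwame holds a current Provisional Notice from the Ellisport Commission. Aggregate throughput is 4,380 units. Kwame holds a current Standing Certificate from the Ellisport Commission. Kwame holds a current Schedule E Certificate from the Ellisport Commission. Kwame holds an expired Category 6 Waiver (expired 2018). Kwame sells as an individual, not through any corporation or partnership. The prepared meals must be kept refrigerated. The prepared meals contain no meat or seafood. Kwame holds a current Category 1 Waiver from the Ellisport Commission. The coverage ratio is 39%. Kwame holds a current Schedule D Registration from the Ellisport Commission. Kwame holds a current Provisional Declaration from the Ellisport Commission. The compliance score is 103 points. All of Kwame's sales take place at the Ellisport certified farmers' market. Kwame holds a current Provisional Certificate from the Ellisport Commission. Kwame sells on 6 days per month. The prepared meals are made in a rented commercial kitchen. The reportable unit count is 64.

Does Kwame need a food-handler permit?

Exception (a) does not apply: the prepared meals are made in a commercial kitchen, not a home kitchen.
Exception (b): all sales are at a certified farmers' market; the reportable unit count is 64, under the 72 limit — every condition holds. However, paragraphs (f)–(g) must be considered: (f) is engaged — a current Schedule D Registration is held. (g) does not operate here (the prepared meals contain no meat or seafood), so (f) stands. (b) is therefore removed.
Exception (c)'s conditions are all satisfied: a current Provisional Certificate is held; assessed value is $236,000, less than the $285,000 limit; the seller is a natural person. But applying paragraphs (h)–(i): (h) operates against (c): a current Provisional Notice is held. (i), which would lift (h), is inapplicable — the Category 6 Waiver is not current. So (c) is unavailable.
All of (d)'s requirements are met (aggregate throughput is 4,380 units, less than the 4,390 units limit; the coverage ratio is 39%, below the 44% limit; an ingredient notice is displayed). Considering the limiting provisions: (j) is triggered (a current Provisional Declaration is held), but is itself disapplied by (k): (k) is triggered — some sales are to a restaurant for resale. (l) would limit (k) — a current Standing Certificate is held — but (m) sets (l) aside: (m) operates — the compliance score is 103 points, meeting the 100 points threshold. (n) is triggered (a current Category E Registration is held), but is set aside by (o): (o) operates against (n): the baseline figure is 431, less than the 591 limit. (p) is not engaged (the registered capacity is 4,530 units, short of 4,670 units), so (o) stands. Exception (d) stands.
Exception (e) fails — the prepared meals require refrigeration.

No — exception (d) applies; Kwame is not required to hold a food-handler permit.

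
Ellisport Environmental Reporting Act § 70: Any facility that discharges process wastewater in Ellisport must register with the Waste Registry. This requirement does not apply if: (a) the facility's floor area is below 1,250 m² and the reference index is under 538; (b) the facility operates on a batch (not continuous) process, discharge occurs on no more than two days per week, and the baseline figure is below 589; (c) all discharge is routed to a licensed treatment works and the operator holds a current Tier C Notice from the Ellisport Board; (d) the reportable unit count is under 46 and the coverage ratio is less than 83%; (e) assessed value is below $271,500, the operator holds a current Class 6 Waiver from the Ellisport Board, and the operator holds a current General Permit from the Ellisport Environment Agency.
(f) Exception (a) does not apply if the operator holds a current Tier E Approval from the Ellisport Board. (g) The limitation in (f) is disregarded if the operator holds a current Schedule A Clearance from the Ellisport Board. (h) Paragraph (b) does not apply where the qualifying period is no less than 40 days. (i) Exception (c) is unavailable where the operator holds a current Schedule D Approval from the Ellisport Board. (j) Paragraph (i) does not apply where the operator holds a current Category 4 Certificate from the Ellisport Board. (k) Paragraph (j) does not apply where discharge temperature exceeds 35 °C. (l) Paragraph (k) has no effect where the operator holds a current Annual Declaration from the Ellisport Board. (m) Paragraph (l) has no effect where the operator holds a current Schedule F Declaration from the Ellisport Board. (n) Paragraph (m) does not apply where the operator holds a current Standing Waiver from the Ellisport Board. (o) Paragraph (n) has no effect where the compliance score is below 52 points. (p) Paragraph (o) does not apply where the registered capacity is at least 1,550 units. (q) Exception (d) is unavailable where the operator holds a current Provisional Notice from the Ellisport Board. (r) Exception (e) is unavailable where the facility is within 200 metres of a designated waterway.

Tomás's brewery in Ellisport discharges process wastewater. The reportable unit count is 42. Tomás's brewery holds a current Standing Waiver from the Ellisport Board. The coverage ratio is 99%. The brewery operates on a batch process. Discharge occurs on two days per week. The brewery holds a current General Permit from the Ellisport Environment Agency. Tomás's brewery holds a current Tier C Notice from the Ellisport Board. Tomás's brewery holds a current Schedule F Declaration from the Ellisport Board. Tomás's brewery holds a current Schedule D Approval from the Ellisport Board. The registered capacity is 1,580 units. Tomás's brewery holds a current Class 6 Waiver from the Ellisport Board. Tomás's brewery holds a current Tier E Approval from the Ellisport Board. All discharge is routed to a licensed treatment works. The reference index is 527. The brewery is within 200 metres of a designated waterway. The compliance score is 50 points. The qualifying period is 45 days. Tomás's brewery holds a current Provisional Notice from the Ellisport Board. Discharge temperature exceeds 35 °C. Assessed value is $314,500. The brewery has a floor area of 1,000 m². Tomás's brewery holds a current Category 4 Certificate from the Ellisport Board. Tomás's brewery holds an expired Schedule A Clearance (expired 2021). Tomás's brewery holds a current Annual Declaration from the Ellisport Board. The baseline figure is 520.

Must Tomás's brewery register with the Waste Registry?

No — exception (c) applies; Tomás's brewery is not required to register with the Waste Registry.

All of (a)'s requirements are met (the facility's floor area is 1,000 m², below the 1,250 m² limit; the reference index is 527, under the 538 limit). However, paragraphs (f)–(g) must be considered: (f) operates against (a): a current Tier E Approval is held. (g) is not triggered (no current Schedule A Clearance is held), so (f) stands. So (a) is unavailable.
All of (b)'s requirements are met (the facility operates on a batch process; discharge occurs on no more than two days per week; the baseline figure is 520, below the 589 limit). But applying paragraph (h): (h) is engaged — the qualifying period is 45 days, meeting the 40 days threshold. So (b) is unavailable.
All of (c)'s requirements are met (discharge is routed to a licensed treatment works; a current Tier C Notice is held). Under paragraphs (i)–(p): (i) would limit (c) — a current Schedule D Approval is held — but (j) sets (i) aside: (j) operates — a current Category 4 Certificate is held. (k) is engaged (discharge temperature exceeds 35 °C), but is itself disapplied by (l): (l) operates — a current Annual Declaration is held. (m) operates (a current Schedule F Declaration is held), but is overridden by (n): (n) operates against (m): a current Standing Waiver is held. (o) applies (the compliance score is 50 points, below the 52 points limit), but is set aside by (p): (p) operates against (o): the registered capacity is 1,580 units, meeting the 1,550 units threshold. So (c) applies.
Exception (d) fails — the coverage ratio is 99%, not less than 83%.
Exception (e) requires that assessed value is below $271,500; but assessed value is $314,500, not below $271,500, so (e) is unavailable.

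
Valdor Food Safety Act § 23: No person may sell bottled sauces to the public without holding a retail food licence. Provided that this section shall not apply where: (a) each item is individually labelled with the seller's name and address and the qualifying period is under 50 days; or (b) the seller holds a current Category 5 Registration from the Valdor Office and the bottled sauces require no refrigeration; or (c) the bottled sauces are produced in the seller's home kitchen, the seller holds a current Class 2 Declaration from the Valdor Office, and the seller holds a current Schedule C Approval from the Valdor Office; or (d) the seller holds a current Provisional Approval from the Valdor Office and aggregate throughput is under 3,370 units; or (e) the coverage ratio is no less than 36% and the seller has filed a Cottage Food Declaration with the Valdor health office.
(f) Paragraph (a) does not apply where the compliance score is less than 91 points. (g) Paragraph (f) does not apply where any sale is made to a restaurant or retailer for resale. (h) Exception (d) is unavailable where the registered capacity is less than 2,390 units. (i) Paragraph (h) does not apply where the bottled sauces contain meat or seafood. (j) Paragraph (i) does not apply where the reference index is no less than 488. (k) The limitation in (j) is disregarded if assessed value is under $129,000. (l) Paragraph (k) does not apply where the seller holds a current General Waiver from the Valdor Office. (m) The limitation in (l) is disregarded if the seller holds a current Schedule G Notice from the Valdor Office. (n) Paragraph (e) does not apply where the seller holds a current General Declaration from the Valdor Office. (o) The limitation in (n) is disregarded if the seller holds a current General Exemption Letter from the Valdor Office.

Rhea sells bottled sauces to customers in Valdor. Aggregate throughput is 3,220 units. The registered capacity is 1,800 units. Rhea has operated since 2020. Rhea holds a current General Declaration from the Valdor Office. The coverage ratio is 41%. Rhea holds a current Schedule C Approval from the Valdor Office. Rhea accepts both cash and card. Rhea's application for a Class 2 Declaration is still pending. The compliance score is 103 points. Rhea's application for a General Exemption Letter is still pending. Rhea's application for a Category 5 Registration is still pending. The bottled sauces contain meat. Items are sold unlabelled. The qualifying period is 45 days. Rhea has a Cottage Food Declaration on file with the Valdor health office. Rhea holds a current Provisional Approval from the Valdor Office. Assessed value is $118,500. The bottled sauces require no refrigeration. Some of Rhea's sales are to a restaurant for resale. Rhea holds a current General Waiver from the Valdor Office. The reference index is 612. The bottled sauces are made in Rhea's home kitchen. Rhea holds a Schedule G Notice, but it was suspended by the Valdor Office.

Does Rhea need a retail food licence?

Yes — Rhea must hold a retail food licence.

Exception (a) does not apply: items are sold unlabelled.
Exception (b) does not apply: the Category 5 Registration is not current.
Exception (c) fails — no current Class 2 Declaration is held.
Exception (d)'s conditions are all satisfied: a current Provisional Approval is held; aggregate throughput is 3,220 units, under the 3,370 units limit. However, paragraphs (h)–(m) must be considered: (h) operates against (d): the registered capacity is 1,800 units, less than the 2,390 units limit. (i) is triggered (the bottled sauces contain meat), but is itself disapplied by (j): (j) is engaged — the reference index is 612, meeting the 488 threshold. (k) would limit (j) — assessed value is $118,500, under the $129,000 limit — but (l) sets (k) aside: (l) operates against (k): a current General Waiver is held. (m) does not operate here (the Schedule G Notice is not current), so (l) stands. Exception (d) does not apply.
All of (e)'s requirements are met (the coverage ratio is 41%, meeting the 36% threshold; a Cottage Food Declaration is on file). However, paragraphs (n)–(o) must be considered: (n) operates — a current General Declaration is held. (o) is inapplicable (there is no General Exemption Letter in force), so (n) stands. Exception (e) does not apply.
No exception applies. The general rule governs.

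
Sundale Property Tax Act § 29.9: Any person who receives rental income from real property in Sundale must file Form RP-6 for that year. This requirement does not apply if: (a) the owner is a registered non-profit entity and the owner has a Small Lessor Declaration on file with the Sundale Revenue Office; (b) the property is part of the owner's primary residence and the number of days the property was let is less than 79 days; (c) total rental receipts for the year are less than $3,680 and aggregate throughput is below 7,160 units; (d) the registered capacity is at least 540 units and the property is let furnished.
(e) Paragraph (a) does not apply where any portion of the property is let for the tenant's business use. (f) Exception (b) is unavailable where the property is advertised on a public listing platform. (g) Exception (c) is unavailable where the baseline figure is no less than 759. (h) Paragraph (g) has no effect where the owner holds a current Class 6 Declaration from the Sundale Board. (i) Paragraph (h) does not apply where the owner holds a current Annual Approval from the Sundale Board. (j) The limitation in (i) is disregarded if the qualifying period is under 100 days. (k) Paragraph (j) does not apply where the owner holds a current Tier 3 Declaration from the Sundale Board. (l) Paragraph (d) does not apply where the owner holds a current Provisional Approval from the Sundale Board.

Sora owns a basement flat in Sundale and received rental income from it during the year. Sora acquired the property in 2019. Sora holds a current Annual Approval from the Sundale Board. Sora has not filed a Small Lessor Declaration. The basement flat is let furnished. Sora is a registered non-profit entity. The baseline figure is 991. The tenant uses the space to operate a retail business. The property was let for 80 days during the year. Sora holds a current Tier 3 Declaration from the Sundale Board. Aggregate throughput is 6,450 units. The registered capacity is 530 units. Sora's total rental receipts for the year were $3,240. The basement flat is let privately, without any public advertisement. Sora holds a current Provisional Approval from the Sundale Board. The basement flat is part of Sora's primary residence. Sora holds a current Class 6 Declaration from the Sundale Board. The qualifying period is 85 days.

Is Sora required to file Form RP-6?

Yes — Sora must file Form RP-6.

Exception (a) fails — no Small Lessor Declaration is on file.
Exception (b) fails — the number of days the property was let is 80 days, not less than 79 days.
All of (c)'s requirements are met (total rental receipts for the year are $3,240, less than the $3,680 limit; aggregate throughput is 6,450 units, below the 7,160 units limit). However, paragraphs (g)–(k) must be considered: (g) operates against (c): the baseline figure is 991, meeting the 759 threshold. (h) operates (a current Class 6 Declaration is held), but is displaced by (i): (i) operates against (h): a current Annual Approval is held. (j) operates (the qualifying period is 85 days, under the 100 days limit), but is set aside by (k): (k) operates against (j): a current Tier 3 Declaration is held. Exception (c) does not apply.
Exception (d) fails — the registered capacity is 530 units, short of 540 units.
None of the exceptions is available; § 29.9 applies in full.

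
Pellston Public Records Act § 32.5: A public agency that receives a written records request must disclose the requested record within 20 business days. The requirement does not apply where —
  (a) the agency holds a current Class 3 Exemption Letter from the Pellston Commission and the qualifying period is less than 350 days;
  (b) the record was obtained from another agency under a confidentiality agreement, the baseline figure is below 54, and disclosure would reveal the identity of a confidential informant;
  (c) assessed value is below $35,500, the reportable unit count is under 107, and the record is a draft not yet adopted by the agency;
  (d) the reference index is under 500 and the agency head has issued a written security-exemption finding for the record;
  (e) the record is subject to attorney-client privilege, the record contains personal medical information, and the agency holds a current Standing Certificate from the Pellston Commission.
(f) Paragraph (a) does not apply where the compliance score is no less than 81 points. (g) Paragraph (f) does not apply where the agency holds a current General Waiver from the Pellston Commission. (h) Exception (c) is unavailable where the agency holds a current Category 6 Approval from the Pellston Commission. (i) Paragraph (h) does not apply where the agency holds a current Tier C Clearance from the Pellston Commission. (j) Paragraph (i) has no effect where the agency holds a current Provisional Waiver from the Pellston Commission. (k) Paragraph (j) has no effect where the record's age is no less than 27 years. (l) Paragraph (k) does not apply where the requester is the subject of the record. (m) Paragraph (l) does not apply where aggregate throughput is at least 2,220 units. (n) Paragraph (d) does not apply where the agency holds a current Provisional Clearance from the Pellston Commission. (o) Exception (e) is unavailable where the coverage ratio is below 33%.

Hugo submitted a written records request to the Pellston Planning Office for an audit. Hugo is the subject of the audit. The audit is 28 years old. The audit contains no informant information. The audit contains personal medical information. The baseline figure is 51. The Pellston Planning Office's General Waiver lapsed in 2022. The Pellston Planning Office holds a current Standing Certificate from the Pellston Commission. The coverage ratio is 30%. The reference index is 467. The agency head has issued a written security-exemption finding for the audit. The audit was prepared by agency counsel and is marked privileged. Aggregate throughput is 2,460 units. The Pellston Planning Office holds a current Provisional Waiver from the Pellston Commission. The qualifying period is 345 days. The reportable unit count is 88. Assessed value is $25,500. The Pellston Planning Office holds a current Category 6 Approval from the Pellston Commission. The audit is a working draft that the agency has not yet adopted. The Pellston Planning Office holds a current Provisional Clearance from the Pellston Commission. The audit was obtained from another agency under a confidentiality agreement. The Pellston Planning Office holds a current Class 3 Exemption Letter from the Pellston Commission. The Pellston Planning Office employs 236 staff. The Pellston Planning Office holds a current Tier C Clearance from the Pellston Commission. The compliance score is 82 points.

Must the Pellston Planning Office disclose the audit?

No — exception (c) applies; the Pellston Planning Office is not required to disclose the audit.

Exception (a) is satisfied on its face — a current Class 3 Exemption Letter is held; the qualifying period is 345 days, less than the 350 days limit. Turning to paragraphs (f)–(g): (f) is triggered — the compliance score is 82 points, meeting the 81 points threshold. (g) is inapplicable (the General Waiver is not current), so (f) stands. (a) is therefore removed.
Exception (b) requires that disclosure would reveal the identity of a confidential informant; but the audit contains no informant information, so (b) is unavailable.
Exception (c)'s conditions are all satisfied: assessed value is $25,500, below the $35,500 limit; the reportable unit count is 88, under the 107 limit; the audit is an unadopted draft. Considering the limiting provisions: (h) would limit (c) — a current Category 6 Approval is held — but (i) sets (h) aside: (i) operates against (h): a current Tier C Clearance is held. (j) is triggered (a current Provisional Waiver is held), but is set aside by (k): (k) operates against (j): the record's age is 28 years, meeting the 27 years threshold. (l) applies (Hugo is the subject of the audit), but yields to (m): (m) operates against (l): aggregate throughput is 2,460 units, meeting the 2,220 units threshold. Exception (c) stands.
Exception (d): the reference index is 467, under the 500 limit; a written security-exemption finding has been issued — every condition holds. But applying paragraph (n): (n) applies — a current Provisional Clearance is held. (d) is therefore removed.
All of (e)'s requirements are met (the audit is privileged; the audit contains personal medical information; a current Standing Certificate is held). Turning to paragraph (o): (o) operates against (e): the coverage ratio is 30%, below the 33% limit. Exception (e) does not apply.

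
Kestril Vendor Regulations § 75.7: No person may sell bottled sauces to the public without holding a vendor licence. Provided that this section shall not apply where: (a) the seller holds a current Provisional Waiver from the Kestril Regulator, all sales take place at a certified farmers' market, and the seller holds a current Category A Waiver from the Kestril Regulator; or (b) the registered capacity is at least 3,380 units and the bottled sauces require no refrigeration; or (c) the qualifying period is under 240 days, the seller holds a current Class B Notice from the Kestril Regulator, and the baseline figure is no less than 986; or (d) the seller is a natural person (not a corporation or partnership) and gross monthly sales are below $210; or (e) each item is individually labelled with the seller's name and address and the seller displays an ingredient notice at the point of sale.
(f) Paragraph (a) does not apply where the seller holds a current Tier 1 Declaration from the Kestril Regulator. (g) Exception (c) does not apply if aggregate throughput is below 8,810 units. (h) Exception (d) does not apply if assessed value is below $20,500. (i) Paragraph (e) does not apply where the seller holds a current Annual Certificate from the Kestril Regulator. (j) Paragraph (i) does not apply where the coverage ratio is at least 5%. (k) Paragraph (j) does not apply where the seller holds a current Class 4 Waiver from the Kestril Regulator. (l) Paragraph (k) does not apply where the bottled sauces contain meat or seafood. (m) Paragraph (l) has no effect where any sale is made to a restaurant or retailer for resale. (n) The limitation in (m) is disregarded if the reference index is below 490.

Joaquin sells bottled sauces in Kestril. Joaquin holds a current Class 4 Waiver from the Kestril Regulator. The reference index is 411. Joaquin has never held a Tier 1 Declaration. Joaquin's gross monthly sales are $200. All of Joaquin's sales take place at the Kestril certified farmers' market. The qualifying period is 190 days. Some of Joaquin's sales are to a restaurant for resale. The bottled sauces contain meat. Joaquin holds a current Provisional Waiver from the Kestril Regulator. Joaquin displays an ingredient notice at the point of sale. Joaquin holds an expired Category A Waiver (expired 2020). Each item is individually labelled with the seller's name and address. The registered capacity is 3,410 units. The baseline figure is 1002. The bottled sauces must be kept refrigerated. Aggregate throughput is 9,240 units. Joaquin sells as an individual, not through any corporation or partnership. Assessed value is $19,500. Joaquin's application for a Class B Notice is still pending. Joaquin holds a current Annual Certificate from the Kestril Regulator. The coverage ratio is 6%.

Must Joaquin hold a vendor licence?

Exception (a) requires that the seller holds a current Category A Waiver from the Kestril Regulator; but no current Category A Waiver is held, so (a) is unavailable.
Exception (b) requires that the bottled sauces require no refrigeration; but the bottled sauces require refrigeration, so (b) is unavailable.
Exception (c) fails — no current Class B Notice is held.
Exception (d)'s conditions are all satisfied: the seller is a natural person; gross monthly sales are $200, below the $210 limit. However, paragraph (h) must be considered: (h) operates — assessed value is $19,500, below the $20,500 limit. Exception (d) does not apply.
Exception (e)'s conditions are all satisfied: items are individually labelled; an ingredient notice is displayed. As to paragraphs (i)–(n): (i) is triggered (a current Annual Certificate is held), but is set aside by (j): (j) operates against (i): the coverage ratio is 6%, meeting the 5% threshold. (k) is triggered (a current Class 4 Waiver is held), but is itself disapplied by (l): (l) operates — the bottled sauces contain meat. (m) is engaged (some sales are to a restaurant for resale), but yields to (n): (n) applies — the reference index is 411, below the 490 limit. So (e) applies.

No — exception (e) applies; Joaquin is not required to hold a vendor licence.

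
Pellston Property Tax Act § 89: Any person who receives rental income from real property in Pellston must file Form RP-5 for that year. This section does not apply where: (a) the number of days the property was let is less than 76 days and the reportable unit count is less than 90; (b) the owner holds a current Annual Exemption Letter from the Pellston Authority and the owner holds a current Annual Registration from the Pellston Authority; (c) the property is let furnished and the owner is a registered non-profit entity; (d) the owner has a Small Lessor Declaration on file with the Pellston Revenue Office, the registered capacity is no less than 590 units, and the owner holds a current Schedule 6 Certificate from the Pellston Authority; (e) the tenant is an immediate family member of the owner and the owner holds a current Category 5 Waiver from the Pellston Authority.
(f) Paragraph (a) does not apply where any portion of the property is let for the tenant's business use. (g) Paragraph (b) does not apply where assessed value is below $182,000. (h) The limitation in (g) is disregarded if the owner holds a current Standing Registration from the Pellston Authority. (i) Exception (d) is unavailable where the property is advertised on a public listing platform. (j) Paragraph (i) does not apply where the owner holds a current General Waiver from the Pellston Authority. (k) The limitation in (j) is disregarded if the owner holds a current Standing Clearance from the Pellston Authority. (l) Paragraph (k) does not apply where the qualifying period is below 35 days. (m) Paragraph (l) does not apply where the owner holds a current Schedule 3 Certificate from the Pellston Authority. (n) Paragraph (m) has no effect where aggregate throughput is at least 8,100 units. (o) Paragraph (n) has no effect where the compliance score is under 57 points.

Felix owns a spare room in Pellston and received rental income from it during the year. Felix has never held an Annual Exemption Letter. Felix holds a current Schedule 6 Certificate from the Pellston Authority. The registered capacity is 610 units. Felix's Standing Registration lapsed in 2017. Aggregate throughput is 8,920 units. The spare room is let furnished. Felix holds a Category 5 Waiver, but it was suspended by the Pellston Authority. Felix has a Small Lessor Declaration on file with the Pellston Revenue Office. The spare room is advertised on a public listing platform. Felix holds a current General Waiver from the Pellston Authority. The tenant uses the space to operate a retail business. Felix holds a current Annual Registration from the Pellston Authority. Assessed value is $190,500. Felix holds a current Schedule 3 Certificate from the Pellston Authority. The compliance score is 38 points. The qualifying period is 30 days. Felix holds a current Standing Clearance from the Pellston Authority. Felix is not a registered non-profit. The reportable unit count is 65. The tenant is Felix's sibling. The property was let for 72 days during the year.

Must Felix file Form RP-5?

All of (a)'s requirements are met (the number of days the property was let is 72 days, less than the 76 days limit; the reportable unit count is 65, less than the 90 limit). But: (f) applies — the space is let for business use. Exception (a) does not apply.
Exception (b) requires that the owner holds a current Annual Exemption Letter from the Pellston Authority; but no current Annual Exemption Letter is held, so (b) is unavailable.
Exception (c) does not apply: Felix is not a registered non-profit.
Exception (d): a Small Lessor Declaration is on file; the registered capacity is 610 units, meeting the 590 units threshold; a current Schedule 6 Certificate is held — every condition holds. But: (i) applies — the property is publicly advertised. (j) would limit (i) — a current General Waiver is held — but (k) sets (j) aside: (k) is triggered — a current Standing Clearance is held. (l) would limit (k) — the qualifying period is 30 days, below the 35 days limit — but (m) sets (l) aside: (m) operates against (l): a current Schedule 3 Certificate is held. (n) would limit (m) — aggregate throughput is 8,920 units, meeting the 8,100 units threshold — but (o) sets (n) aside: (o) is triggered — the compliance score is 38 points, under the 57 points limit. (d) is therefore removed.
Exception (e) does not apply: the Category 5 Waiver is not current.
No exception applies. The general rule governs.

Yes — Felix must file Form RP-5.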